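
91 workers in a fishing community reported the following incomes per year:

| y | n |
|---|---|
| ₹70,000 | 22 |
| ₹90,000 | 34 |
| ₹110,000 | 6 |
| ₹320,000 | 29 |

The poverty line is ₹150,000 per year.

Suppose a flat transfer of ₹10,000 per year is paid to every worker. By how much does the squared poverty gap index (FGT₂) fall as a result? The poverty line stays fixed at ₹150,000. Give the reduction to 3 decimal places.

0.036

Before: below the line — 22×₹70,000, 34×₹90,000, 6×₹110,000; squared poverty gap index (FGT₂) = 0.13324.
After the ₹10,000 transfer: below the line — 22×₹80,000, 34×₹100,000, 6×₹120,000; squared poverty gap index (FGT₂) = 0.09680.
Reduction = 0.13324 − 0.09680 = 0.036.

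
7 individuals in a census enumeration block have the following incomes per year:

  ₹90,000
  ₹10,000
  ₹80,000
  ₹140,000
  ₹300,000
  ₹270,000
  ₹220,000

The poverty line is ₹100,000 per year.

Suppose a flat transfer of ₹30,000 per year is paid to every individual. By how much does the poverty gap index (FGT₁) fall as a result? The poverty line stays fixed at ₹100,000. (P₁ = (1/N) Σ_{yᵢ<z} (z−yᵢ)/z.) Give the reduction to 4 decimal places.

0.0857

Before: below the line — ₹10,000, ₹80,000, ₹90,000; poverty gap index (FGT₁) = 0.171429.
After the ₹30,000 transfer: below the line — ₹40,000; poverty gap index (FGT₁) = 0.085714.
Reduction = 0.171429 − 0.085714 = 0.0857.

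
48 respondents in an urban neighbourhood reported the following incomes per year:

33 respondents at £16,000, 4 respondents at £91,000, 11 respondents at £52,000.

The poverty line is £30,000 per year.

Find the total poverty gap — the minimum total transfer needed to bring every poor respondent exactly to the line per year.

£462,000

Below the line: 33×£16,000 (q = 33 of N = 48).
Individual gaps: 33×(30000−16000) = 462000.
Aggregate gap = £462,000.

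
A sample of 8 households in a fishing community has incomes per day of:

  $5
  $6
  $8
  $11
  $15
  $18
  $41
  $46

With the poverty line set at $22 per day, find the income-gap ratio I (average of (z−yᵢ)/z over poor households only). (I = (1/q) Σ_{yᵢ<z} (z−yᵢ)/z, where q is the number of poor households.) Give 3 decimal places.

Below z: $5, $6, $8, $11, $15, $18 (q = 6 of N = 8).
Relative gaps: 0.7727, 0.7273, 0.6364, 0.5000, 0.3182, 0.1818; sum = 3.136364.
The income-gap ratio divides by q (the poor only): 3.136364 / 6 = 0.523.

0.523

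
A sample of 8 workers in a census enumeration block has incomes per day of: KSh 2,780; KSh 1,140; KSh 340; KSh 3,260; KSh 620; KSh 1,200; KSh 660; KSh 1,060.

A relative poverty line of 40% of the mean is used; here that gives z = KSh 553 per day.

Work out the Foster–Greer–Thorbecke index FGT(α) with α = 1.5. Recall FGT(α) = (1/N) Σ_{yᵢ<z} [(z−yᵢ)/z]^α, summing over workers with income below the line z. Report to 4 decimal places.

0.0299

Incomes under z: KSh 340 (q = 1 of N = 8).
Relative gaps: (553−340)/553 = 0.3852.
Raised to α = 1.5: 0.23905.
Sum = 0.239046; FGT(1.5) = 0.239046 / 8 = 0.0299.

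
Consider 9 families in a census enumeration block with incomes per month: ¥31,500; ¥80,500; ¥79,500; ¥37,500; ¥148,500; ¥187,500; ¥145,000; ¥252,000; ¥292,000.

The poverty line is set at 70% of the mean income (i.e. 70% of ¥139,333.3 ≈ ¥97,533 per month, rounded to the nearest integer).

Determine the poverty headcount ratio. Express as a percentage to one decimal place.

44.4%

4 of the 9 families have income below ¥97,533.
H = 4/9 = 44.4%.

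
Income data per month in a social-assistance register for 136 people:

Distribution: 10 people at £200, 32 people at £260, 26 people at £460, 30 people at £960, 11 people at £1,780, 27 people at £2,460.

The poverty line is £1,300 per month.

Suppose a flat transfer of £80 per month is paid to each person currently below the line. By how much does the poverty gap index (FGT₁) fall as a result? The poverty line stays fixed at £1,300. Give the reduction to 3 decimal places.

Before: below the line — 10×£200, 32×£260, 26×£460, 30×£960; poverty gap index (FGT₁) = 0.43167.
After the £80 transfer: below the line — 10×£280, 32×£340, 26×£540, 30×£1,040; poverty gap index (FGT₁) = 0.38733.
Reduction = 0.43167 − 0.38733 = 0.044.

0.044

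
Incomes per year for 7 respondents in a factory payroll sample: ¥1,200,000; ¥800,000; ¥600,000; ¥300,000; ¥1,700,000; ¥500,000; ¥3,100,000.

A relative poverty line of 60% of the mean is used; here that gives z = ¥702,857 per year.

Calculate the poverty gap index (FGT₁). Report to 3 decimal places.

Incomes under z: ¥300,000, ¥500,000, ¥600,000 (q = 3 of N = 7).
Shortfall ratios: (702857−300000)/702857 = 0.5732; (702857−500000)/702857 = 0.2886; (702857−600000)/702857 = 0.1463.
Σ = 1.008130. Dividing by the full population N = 7 gives P₁ = 0.144.

0.144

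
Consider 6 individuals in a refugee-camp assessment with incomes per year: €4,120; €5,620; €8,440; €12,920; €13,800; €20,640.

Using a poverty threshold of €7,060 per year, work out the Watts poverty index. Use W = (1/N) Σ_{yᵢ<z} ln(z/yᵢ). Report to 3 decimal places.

0.128

Below the line: €4,120, €5,620 (q = 2 of N = 6).
Log gaps: ln(7060/4120) = 0.5386; ln(7060/5620) = 0.2281.
W = 0.766705 / 6 = 0.128.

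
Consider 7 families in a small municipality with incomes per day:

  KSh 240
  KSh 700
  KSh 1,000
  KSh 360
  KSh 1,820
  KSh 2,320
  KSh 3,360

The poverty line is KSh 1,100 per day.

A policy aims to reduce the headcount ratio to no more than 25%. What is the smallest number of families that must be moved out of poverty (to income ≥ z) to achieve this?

Currently q = 4 of N = 7 are below the line (H = 0.571).
A headcount ratio of at most 25% allows at most ⌊0.25 × 7⌋ = 1 poor families.
So at least 4 − 1 = 3 must be lifted.

3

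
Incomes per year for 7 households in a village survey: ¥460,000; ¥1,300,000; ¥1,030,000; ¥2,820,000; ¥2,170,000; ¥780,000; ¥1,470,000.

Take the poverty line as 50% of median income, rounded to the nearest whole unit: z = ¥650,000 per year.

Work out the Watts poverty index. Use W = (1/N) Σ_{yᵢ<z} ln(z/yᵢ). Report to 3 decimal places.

0.049

Below z: ¥460,000 (q = 1 of N = 7).
Log gaps: ln(650000/460000) = 0.3457.
W = 0.345746 / 7 = 0.049.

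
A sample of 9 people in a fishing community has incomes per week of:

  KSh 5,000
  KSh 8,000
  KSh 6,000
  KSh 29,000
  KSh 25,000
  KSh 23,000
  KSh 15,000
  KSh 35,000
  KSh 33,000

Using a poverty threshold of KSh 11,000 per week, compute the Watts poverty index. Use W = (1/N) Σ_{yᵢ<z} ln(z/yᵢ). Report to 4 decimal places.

Below the line: KSh 5,000, KSh 6,000, KSh 8,000 (q = 3 of N = 9).
ln(z/y) terms: ln(11000/5000) = 0.7885; ln(11000/6000) = 0.6061; ln(11000/8000) = 0.3185.
W = 1.713047 / 9 = 0.1903.

0.1903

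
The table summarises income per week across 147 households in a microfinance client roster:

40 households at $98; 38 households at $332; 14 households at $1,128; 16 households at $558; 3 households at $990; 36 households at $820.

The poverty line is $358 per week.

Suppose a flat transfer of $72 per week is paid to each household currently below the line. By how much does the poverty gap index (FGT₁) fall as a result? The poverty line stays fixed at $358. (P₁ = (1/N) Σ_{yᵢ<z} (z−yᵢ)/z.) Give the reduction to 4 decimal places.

Before: below the line — 40×$98, 38×$332; poverty gap index (FGT₁) = 0.216395.
After the $72 transfer: below the line — 40×$170; poverty gap index (FGT₁) = 0.142895.
Reduction = 0.216395 − 0.142895 = 0.0735.

0.0735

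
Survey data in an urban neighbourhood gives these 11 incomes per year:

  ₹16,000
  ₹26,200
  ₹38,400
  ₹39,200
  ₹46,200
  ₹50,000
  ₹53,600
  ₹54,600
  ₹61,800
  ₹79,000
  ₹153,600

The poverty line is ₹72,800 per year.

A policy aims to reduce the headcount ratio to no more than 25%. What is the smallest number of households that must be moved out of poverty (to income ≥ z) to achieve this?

9 of the 11 households are poor, so H = 9/11 = 0.818.
A headcount ratio of at most 25% allows at most ⌊0.25 × 11⌋ = 2 poor households.
So at least 9 − 2 = 7 must be lifted.

7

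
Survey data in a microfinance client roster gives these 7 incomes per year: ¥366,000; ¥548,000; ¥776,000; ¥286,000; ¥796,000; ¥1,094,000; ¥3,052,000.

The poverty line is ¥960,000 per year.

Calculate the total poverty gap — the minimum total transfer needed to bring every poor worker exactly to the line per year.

¥2,028,000

Poor units: ¥286,000, ¥366,000, ¥548,000, ¥776,000, ¥796,000 (q = 5 of N = 7).
Individual gaps: 960000−286000 = 674000; 960000−366000 = 594000; 960000−548000 = 412000; 960000−776000 = 184000; 960000−796000 = 164000.
Aggregate gap = ¥2,028,000.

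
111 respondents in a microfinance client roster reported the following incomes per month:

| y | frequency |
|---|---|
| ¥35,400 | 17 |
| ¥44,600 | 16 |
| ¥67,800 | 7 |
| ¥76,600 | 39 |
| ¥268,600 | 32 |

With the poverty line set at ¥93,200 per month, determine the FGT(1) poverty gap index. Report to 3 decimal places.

Incomes under z: 17×¥35,400, 16×¥44,600, 7×¥67,800, 39×¥76,600 (q = 79 of N = 111).
Relative gaps: (93200−35400)/93200 = 0.6202 (×17); (93200−44600)/93200 = 0.5215 (×16); (93200−67800)/93200 = 0.2725 (×7); (93200−76600)/93200 = 0.1781 (×39).
Sum of shortfalls = 27.740343; P₁ averages over all N: 27.740343 / 111 = 0.250.

0.250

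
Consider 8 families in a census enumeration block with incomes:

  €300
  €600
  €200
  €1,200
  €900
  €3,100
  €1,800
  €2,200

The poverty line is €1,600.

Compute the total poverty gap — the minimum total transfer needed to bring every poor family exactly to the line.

€4,800

Incomes under z: €200, €300, €600, €900, €1,200 (q = 5 of N = 8).
Individual gaps: 1600−200 = 1400; 1600−300 = 1300; 1600−600 = 1000; 1600−900 = 700; 1600−1200 = 400.
Aggregate gap = €4,800.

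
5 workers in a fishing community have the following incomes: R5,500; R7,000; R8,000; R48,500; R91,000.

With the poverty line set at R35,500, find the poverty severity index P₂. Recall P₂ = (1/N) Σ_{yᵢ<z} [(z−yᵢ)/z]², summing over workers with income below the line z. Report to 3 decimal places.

Below the line: R5,500, R7,000, R8,000 (q = 3 of N = 5).
Gap ratios (z−y)/z: (35500−5500)/35500 = 0.8451; (35500−7000)/35500 = 0.8028; (35500−8000)/35500 = 0.7746.
Squared: 0.7141; 0.6445; 0.6001.
Sum = 1.958738; P₂ = 1.958738 / 5 = 0.392.

0.392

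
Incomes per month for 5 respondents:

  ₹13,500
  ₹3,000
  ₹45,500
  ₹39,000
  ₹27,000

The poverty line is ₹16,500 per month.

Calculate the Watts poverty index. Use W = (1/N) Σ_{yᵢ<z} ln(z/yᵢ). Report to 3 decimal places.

0.381

Poor units: ₹3,000, ₹13,500 (q = 2 of N = 5).
Log shortfalls: ln(16500/3000) = 1.7047; ln(16500/13500) = 0.2007.
W = 1.905419 / 5 = 0.381.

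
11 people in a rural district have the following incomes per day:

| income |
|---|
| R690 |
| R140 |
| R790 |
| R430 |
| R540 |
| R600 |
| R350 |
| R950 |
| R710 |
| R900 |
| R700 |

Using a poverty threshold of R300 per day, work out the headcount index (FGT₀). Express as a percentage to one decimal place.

1 of the 11 people have income below R300.
H = 1/11 = 9.1%.

9.1%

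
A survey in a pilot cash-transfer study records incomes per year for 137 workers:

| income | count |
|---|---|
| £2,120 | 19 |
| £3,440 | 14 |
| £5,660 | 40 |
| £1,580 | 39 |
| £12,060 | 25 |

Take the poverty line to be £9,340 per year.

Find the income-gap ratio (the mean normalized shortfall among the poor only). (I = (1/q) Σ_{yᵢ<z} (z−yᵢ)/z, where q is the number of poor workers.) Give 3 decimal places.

0.640

Incomes under z: 39×£1,580, 19×£2,120, 14×£3,440, 40×£5,660 (q = 112 of N = 137).
Relative gaps: 0.8308 (×39), 0.7730 (×19), 0.6317 (×14), 0.3940 (×40); sum = 71.693790.
The income-gap ratio divides by q (the poor only): 71.693790 / 112 = 0.640.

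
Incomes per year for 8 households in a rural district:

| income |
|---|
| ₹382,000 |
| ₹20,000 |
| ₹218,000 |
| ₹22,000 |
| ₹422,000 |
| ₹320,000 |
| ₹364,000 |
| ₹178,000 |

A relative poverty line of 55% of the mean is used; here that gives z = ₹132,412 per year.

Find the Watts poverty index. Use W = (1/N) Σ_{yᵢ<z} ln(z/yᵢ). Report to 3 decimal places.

0.461

Below the line: ₹20,000, ₹22,000 (q = 2 of N = 8).
Log gaps: ln(132412/20000) = 1.8902; ln(132412/22000) = 1.7949.
W = 3.685062 / 8 = 0.461.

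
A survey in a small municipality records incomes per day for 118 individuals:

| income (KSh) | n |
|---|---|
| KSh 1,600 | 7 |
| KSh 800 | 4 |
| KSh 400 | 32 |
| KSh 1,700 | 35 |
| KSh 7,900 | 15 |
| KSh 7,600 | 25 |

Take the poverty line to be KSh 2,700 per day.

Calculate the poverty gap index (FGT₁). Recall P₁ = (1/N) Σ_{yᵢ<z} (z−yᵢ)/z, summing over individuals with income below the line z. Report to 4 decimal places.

Incomes under z: 32×KSh 400, 4×KSh 800, 7×KSh 1,600, 35×KSh 1,700 (q = 78 of N = 118).
Gap ratios (z−y)/z: (2700−400)/2700 = 0.8519 (×32); (2700−800)/2700 = 0.7037 (×4); (2700−1600)/2700 = 0.4074 (×7); (2700−1700)/2700 = 0.3704 (×35).
Sum of shortfalls = 45.888889; P₁ averages over all N: 45.888889 / 118 = 0.3889.

0.3889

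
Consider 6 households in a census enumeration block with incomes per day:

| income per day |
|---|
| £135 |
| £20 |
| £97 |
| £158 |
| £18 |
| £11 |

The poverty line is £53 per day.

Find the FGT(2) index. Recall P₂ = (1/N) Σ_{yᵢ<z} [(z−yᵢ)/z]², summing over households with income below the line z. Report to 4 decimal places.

0.2420

Below z: £11, £18, £20 (q = 3 of N = 6).
Gap ratios (z−y)/z: (53−11)/53 = 0.7925; (53−18)/53 = 0.6604; (53−20)/53 = 0.6226.
Squared: 0.6280; 0.4361; 0.3877.
Sum = 1.451762; P₂ = 1.451762 / 6 = 0.2420.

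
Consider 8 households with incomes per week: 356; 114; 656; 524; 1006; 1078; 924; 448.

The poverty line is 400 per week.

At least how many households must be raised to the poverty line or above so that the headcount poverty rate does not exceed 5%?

2 of the 8 households are poor, so H = 2/8 = 0.250.
A headcount ratio of at most 5% allows at most ⌊0.05 × 8⌋ = 0 poor households.
So at least 2 − 0 = 2 must be lifted.

2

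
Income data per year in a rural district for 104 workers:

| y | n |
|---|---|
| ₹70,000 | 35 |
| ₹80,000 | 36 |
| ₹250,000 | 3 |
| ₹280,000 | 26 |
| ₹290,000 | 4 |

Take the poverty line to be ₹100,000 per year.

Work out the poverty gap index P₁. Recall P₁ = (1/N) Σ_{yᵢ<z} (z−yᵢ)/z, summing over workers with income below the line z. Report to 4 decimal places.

0.1702

Poor units: 35×₹70,000, 36×₹80,000 (q = 71 of N = 104).
Relative gaps: (100000−70000)/100000 = 0.3000 (×35); (100000−80000)/100000 = 0.2000 (×36).
Sum of shortfalls = 17.700000; P₁ averages over all N: 17.700000 / 104 = 0.1702.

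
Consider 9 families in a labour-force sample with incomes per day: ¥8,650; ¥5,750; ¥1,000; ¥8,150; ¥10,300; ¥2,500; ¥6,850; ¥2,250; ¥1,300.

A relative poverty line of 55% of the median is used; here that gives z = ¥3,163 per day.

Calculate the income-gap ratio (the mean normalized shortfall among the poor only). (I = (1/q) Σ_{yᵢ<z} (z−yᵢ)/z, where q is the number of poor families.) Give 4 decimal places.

0.4428

Below z: ¥1,000, ¥1,300, ¥2,250, ¥2,500 (q = 4 of N = 9).
Relative gaps: 0.6838, 0.5890, 0.2887, 0.2096; sum = 1.771103.
The income-gap ratio divides by q (the poor only): 1.771103 / 4 = 0.4428.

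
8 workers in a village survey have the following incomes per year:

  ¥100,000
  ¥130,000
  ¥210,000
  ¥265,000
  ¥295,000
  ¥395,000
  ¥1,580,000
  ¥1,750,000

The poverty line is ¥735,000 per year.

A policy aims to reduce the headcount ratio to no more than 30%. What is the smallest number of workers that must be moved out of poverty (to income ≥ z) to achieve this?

Currently q = 6 of N = 8 are below the line (H = 0.750).
A headcount ratio of at most 30% allows at most ⌊0.30 × 8⌋ = 2 poor workers.
So at least 6 − 2 = 4 must be lifted.

4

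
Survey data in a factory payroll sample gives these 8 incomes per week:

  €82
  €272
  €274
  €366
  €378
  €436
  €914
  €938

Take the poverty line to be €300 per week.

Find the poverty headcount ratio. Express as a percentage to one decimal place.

3 of the 8 households have income below €300.
H = 3/8 = 37.5%.

37.5%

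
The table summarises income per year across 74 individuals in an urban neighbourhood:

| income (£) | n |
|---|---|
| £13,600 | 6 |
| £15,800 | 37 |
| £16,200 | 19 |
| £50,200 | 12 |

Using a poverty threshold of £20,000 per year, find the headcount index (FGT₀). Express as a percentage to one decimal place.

62 of the 74 individuals have income below £20,000.
H = 62/74 = 83.8%.

83.8%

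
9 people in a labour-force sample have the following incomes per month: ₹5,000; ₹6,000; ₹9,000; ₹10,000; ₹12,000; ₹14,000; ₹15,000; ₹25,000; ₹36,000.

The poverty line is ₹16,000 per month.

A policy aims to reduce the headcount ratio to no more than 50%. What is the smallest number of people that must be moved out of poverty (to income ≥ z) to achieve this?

Currently q = 7 of N = 9 are below the line (H = 0.778).
A headcount ratio of at most 50% allows at most ⌊0.50 × 9⌋ = 4 poor people.
So at least 7 − 4 = 3 must be lifted.

3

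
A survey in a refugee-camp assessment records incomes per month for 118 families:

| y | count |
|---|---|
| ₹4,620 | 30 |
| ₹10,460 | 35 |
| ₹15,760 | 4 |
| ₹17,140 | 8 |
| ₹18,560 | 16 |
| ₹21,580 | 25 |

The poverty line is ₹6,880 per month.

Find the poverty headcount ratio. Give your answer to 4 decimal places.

30 of the 118 families have income below ₹6,880.
H = 30/118 = 0.2542.

0.2542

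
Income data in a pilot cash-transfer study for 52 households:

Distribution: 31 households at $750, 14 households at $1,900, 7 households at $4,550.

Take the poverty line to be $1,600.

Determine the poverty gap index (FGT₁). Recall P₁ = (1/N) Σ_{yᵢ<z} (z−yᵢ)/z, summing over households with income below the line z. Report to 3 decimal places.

0.317

Incomes under z: 31×$750 (q = 31 of N = 52).
Relative gaps: (1600−750)/1600 = 0.5312 (×31).
Sum of shortfalls = 16.468750; P₁ averages over all N: 16.468750 / 52 = 0.317.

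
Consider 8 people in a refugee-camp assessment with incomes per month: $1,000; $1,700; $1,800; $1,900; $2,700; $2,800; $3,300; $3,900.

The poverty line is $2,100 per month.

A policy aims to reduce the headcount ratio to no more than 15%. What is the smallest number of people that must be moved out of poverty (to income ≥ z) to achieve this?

Currently q = 4 of N = 8 are below the line (H = 0.500).
A headcount ratio of at most 15% allows at most ⌊0.15 × 8⌋ = 1 poor people.
So at least 4 − 1 = 3 must be lifted.

3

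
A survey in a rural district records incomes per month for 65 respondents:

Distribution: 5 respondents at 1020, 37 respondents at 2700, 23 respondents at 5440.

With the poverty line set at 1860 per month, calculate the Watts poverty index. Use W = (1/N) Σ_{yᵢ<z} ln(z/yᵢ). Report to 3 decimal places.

Below z: 5×1020 (q = 5 of N = 65).
ln(z/y) terms: ln(1860/1020) = 0.6008 (×5).
W = 3.003869 / 65 = 0.046.

0.046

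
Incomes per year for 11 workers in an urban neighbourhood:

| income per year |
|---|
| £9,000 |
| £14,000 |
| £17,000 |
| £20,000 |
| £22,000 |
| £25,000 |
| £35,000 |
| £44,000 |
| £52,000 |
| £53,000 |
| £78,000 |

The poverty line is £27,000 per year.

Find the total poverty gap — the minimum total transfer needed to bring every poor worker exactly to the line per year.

£55,000

Incomes under z: £9,000, £14,000, £17,000, £20,000, £22,000, £25,000 (q = 6 of N = 11).
Individual gaps: 27000−9000 = 18000; 27000−14000 = 13000; 27000−17000 = 10000; 27000−20000 = 7000; 27000−22000 = 5000; 27000−25000 = 2000.
Aggregate gap = £55,000.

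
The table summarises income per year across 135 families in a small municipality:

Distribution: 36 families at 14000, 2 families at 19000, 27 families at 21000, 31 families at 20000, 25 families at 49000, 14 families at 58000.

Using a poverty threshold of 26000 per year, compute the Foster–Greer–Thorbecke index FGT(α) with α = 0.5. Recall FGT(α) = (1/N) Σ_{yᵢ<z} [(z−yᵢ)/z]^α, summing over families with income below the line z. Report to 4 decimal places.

0.3869

Below z: 36×14000, 2×19000, 31×20000, 27×21000 (q = 96 of N = 135).
Normalized shortfalls: (26000−14000)/26000 = 0.4615 (×36); (26000−19000)/26000 = 0.2692 (×2); (26000−20000)/26000 = 0.2308 (×31); (26000−21000)/26000 = 0.1923 (×27).
Raised to α = 0.5: 0.67937 (×36); 0.51887 (×2); 0.48038 (×31); 0.43853 (×27).
Sum = 52.227135; FGT(0.5) = 52.227135 / 135 = 0.3869.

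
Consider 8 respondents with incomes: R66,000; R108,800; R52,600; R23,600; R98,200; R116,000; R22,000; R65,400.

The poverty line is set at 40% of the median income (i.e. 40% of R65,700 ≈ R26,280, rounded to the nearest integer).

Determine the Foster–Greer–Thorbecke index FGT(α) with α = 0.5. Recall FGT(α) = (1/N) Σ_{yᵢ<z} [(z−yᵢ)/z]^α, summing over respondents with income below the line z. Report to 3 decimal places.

0.090

Poor units: R22,000, R23,600 (q = 2 of N = 8).
Shortfall ratios: (26280−22000)/26280 = 0.1629; (26280−23600)/26280 = 0.1020.
Raised to α = 0.5: 0.40356; 0.31934.
Sum = 0.722902; FGT(0.5) = 0.722902 / 8 = 0.090.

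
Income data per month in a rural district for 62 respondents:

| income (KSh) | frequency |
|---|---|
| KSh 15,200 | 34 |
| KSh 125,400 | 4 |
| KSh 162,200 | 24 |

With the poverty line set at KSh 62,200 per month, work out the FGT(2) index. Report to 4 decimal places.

Below z: 34×KSh 15,200 (q = 34 of N = 62).
Gap ratios (z−y)/z: (62200−15200)/62200 = 0.7556 (×34).
Squared: 0.5710 (×34).
Sum = 19.413054; P₂ = 19.413054 / 62 = 0.3131.

0.3131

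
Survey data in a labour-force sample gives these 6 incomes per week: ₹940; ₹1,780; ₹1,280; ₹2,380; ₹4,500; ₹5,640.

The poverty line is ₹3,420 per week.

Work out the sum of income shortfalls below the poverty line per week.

Below the line: ₹940, ₹1,280, ₹1,780, ₹2,380 (q = 4 of N = 6).
Individual gaps: 3420−940 = 2480; 3420−1280 = 2140; 3420−1780 = 1640; 3420−2380 = 1040.
Aggregate gap = ₹7,300.

₹7,300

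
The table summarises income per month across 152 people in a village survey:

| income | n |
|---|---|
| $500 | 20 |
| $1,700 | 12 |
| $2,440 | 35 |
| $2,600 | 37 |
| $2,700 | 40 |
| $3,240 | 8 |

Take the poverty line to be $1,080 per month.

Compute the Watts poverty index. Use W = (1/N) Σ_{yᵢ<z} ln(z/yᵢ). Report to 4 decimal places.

0.1013

Incomes under z: 20×$500 (q = 20 of N = 152).
Log shortfalls: ln(1080/500) = 0.7701 (×20).
W = 15.402164 / 152 = 0.1013.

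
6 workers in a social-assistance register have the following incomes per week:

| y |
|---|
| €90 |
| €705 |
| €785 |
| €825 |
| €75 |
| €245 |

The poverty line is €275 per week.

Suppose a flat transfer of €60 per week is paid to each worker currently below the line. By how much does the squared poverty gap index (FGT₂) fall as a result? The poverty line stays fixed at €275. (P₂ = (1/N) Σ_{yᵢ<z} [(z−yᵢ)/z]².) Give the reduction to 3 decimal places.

0.088

Before: below the line — €75, €90, €245; squared poverty gap index (FGT₂) = 0.16556.
After the €60 transfer: below the line — €135, €150; squared poverty gap index (FGT₂) = 0.07763.
Reduction = 0.16556 − 0.07763 = 0.088.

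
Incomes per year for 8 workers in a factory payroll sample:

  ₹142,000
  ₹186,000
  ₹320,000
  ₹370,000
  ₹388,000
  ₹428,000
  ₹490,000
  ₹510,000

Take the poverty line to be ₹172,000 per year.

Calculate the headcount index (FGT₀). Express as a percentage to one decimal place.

1 of the 8 workers have income below ₹172,000.
H = 1/8 = 12.5%.

12.5%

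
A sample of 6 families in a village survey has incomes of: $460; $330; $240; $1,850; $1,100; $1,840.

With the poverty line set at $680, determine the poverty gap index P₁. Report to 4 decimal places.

0.2475

Below z: $240, $330, $460 (q = 3 of N = 6).
Shortfall ratios: (680−240)/680 = 0.6471; (680−330)/680 = 0.5147; (680−460)/680 = 0.3235.
Σ = 1.485294. Dividing by the full population N = 6 gives P₁ = 0.2475.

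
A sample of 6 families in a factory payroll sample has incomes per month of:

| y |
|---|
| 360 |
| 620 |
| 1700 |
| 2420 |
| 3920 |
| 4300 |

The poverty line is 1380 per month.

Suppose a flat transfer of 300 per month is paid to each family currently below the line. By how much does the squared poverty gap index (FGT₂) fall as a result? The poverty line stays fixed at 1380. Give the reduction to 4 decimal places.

Before: below the line — 360, 620; squared poverty gap index (FGT₂) = 0.141602.
After the 300 transfer: below the line — 660, 920; squared poverty gap index (FGT₂) = 0.063887.
Reduction = 0.141602 − 0.063887 = 0.0777.

0.0777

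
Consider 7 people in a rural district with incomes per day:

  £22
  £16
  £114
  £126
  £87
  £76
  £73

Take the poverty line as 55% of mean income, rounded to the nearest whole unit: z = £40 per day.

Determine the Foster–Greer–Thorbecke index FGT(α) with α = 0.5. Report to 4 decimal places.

Below the line: £16, £22 (q = 2 of N = 7).
Shortfall ratios: (40−16)/40 = 0.6000; (40−22)/40 = 0.4500.
Raised to α = 0.5: 0.77460; 0.67082.
Sum = 1.445417; FGT(0.5) = 1.445417 / 7 = 0.2065.

0.2065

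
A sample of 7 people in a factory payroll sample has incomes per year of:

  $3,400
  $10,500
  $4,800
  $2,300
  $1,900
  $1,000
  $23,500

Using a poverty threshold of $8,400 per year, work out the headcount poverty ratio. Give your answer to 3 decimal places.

0.714

5 of the 7 people have income below $8,400.
H = 5/7 = 0.714.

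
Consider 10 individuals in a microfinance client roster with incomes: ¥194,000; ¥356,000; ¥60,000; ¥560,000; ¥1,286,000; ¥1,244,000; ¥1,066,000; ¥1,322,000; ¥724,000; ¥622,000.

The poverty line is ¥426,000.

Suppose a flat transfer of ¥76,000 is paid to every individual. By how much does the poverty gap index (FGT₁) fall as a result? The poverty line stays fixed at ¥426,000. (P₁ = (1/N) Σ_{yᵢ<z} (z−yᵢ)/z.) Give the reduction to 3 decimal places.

0.052

Before: below the line — ¥60,000, ¥194,000, ¥356,000; poverty gap index (FGT₁) = 0.15681.
After the ¥76,000 transfer: below the line — ¥136,000, ¥270,000; poverty gap index (FGT₁) = 0.10469.
Reduction = 0.15681 − 0.10469 = 0.052.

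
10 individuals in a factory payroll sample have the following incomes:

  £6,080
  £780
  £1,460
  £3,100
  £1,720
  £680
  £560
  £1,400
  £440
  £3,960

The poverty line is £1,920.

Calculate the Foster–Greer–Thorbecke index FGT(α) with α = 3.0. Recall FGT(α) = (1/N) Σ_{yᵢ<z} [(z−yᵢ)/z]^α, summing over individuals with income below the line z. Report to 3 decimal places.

0.133

Below the line: £440, £560, £680, £780, £1,400, £1,460, £1,720 (q = 7 of N = 10).
Shortfall ratios: (1920−440)/1920 = 0.7708; (1920−560)/1920 = 0.7083; (1920−680)/1920 = 0.6458; (1920−780)/1920 = 0.5938; (1920−1400)/1920 = 0.2708; (1920−1460)/1920 = 0.2396; (1920−1720)/1920 = 0.1042.
Raised to α = 3.0: 0.45802; 0.35540; 0.26938; 0.20932; 0.01987; 0.01375; 0.00113.
Sum = 1.326859; FGT(3.0) = 1.326859 / 10 = 0.133.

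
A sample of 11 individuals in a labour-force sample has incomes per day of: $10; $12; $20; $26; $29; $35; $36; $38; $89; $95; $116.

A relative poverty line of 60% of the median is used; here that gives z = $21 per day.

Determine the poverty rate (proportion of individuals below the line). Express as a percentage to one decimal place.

3 of the 11 individuals have income below $21.
H = 3/11 = 27.3%.

27.3%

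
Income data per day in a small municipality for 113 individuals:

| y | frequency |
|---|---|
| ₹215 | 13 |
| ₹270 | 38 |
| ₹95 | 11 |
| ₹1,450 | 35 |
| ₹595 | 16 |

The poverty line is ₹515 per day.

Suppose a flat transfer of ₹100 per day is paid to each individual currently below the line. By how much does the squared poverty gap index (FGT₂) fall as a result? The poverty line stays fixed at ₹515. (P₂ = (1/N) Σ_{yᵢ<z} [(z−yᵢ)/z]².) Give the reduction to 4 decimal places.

0.0983

Before: below the line — 11×₹95, 13×₹215, 38×₹270; squared poverty gap index (FGT₂) = 0.179889.
After the ₹100 transfer: below the line — 11×₹195, 13×₹315, 38×₹370; squared poverty gap index (FGT₂) = 0.081592.
Reduction = 0.179889 − 0.081592 = 0.0983.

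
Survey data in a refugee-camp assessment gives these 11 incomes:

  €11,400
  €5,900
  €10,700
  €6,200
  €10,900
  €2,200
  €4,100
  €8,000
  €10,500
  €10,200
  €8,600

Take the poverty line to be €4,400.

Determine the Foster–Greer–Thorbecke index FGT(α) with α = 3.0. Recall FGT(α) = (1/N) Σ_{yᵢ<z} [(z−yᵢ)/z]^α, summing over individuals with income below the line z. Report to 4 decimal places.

Incomes under z: €2,200, €4,100 (q = 2 of N = 11).
Relative gaps: (4400−2200)/4400 = 0.5000; (4400−4100)/4400 = 0.0682.
Raised to α = 3.0: 0.12500; 0.00032.
Sum = 0.125317; FGT(3.0) = 0.125317 / 11 = 0.0114.

0.0114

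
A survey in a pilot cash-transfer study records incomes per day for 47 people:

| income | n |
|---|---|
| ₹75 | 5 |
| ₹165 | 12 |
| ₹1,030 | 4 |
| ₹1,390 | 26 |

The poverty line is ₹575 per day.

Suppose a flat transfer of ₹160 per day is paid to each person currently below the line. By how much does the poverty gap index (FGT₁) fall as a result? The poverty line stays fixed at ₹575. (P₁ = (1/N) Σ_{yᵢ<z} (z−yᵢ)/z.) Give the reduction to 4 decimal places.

0.1006

Before: below the line — 5×₹75, 12×₹165; poverty gap index (FGT₁) = 0.274561.
After the ₹160 transfer: below the line — 5×₹235, 12×₹325; poverty gap index (FGT₁) = 0.173913.
Reduction = 0.274561 − 0.173913 = 0.1006.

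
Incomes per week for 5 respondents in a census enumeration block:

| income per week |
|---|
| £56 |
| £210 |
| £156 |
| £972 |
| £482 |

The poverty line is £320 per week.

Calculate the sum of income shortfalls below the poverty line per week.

Below z: £56, £156, £210 (q = 3 of N = 5).
Individual gaps: 320−56 = 264; 320−156 = 164; 320−210 = 110.
Aggregate gap = £538.

£538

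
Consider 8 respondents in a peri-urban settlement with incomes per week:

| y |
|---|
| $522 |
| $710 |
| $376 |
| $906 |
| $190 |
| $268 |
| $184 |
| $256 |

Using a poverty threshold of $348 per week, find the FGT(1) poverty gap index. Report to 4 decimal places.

Poor units: $184, $190, $256, $268 (q = 4 of N = 8).
Normalized shortfalls: (348−184)/348 = 0.4713; (348−190)/348 = 0.4540; (348−256)/348 = 0.2644; (348−268)/348 = 0.2299.
Sum of shortfalls = 1.419540; P₁ averages over all N: 1.419540 / 8 = 0.1774.

0.1774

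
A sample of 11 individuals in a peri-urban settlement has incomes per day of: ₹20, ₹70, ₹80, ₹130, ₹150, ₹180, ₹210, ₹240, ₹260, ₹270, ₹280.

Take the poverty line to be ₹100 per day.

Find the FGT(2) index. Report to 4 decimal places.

Below z: ₹20, ₹70, ₹80 (q = 3 of N = 11).
Relative gaps: (100−20)/100 = 0.8000; (100−70)/100 = 0.3000; (100−80)/100 = 0.2000.
Squared: 0.6400; 0.0900; 0.0400.
Sum = 0.770000; P₂ = 0.770000 / 11 = 0.0700.

0.0700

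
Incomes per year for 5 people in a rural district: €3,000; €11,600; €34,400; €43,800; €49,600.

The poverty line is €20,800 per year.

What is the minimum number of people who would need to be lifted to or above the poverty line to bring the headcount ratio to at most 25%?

Currently q = 2 of N = 5 are below the line (H = 0.400).
A headcount ratio of at most 25% allows at most ⌊0.25 × 5⌋ = 1 poor people.
So at least 2 − 1 = 1 must be lifted.

1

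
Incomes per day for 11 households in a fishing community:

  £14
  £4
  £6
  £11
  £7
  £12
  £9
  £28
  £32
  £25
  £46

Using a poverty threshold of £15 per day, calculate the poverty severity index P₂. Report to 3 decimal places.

0.133

Poor units: £4, £6, £7, £9, £11, £12, £14 (q = 7 of N = 11).
Relative gaps: (15−4)/15 = 0.7333; (15−6)/15 = 0.6000; (15−7)/15 = 0.5333; (15−9)/15 = 0.4000; (15−11)/15 = 0.2667; (15−12)/15 = 0.2000; (15−14)/15 = 0.0667.
Squared: 0.5378; 0.3600; 0.2844; 0.1600; 0.0711; 0.0400; 0.0044.
Sum = 1.457778; P₂ = 1.457778 / 11 = 0.133.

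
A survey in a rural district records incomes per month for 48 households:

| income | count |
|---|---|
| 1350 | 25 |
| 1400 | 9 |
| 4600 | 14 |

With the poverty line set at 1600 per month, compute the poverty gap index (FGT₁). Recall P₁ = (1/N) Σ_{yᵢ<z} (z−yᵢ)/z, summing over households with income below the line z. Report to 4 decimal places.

Poor units: 25×1350, 9×1400 (q = 34 of N = 48).
Normalized shortfalls: (1600−1350)/1600 = 0.1562 (×25); (1600−1400)/1600 = 0.1250 (×9).
Sum of shortfalls = 5.031250; P₁ averages over all N: 5.031250 / 48 = 0.1048.

0.1048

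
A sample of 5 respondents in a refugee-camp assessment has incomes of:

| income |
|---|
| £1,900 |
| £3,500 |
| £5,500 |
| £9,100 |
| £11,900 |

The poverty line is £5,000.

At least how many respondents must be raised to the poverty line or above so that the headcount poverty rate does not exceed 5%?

2

Currently q = 2 of N = 5 are below the line (H = 0.400).
A headcount ratio of at most 5% allows at most ⌊0.05 × 5⌋ = 0 poor respondents.
So at least 2 − 0 = 2 must be lifted.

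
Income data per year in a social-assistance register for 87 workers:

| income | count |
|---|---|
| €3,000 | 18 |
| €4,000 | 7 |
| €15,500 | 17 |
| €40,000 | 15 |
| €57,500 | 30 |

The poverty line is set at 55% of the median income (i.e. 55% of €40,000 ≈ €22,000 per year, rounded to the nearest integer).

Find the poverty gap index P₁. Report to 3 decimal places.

Poor units: 18×€3,000, 7×€4,000, 17×€15,500 (q = 42 of N = 87).
Normalized shortfalls: (22000−3000)/22000 = 0.8636 (×18); (22000−4000)/22000 = 0.8182 (×7); (22000−15500)/22000 = 0.2955 (×17).
Σ = 26.295455. Dividing by the full population N = 87 gives P₁ = 0.302.

0.302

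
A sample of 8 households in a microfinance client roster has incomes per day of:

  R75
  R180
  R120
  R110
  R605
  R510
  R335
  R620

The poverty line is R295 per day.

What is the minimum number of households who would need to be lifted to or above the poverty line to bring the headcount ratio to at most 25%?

Currently q = 4 of N = 8 are below the line (H = 0.500).
A headcount ratio of at most 25% allows at most ⌊0.25 × 8⌋ = 2 poor households.
So at least 4 − 2 = 2 must be lifted.

2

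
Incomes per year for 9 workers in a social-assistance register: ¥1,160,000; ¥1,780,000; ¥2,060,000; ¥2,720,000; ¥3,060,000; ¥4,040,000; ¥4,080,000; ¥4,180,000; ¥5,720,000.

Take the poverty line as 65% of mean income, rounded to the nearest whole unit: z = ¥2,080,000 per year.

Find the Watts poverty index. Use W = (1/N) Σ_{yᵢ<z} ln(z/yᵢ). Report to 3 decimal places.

0.083

Below z: ¥1,160,000, ¥1,780,000, ¥2,060,000 (q = 3 of N = 9).
ln(z/y) terms: ln(2080000/1160000) = 0.5839; ln(2080000/1780000) = 0.1558; ln(2080000/2060000) = 0.0097.
W = 0.749364 / 9 = 0.083.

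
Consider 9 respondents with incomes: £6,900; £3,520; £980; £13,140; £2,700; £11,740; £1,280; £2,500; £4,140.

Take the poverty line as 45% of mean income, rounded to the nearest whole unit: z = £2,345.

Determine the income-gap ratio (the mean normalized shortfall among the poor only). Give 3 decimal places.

Incomes under z: £980, £1,280 (q = 2 of N = 9).
Shortfall ratios (z−y)/z: 0.5821, 0.4542; sum = 1.036247.
I averages over the q = 2 poor units only: 1.036247 / 2 = 0.518.

0.518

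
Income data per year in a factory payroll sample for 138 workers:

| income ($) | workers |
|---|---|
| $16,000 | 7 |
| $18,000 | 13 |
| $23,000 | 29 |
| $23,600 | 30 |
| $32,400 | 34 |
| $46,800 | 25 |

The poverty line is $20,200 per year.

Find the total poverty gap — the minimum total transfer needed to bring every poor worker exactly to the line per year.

Incomes under z: 7×$16,000, 13×$18,000 (q = 20 of N = 138).
Individual gaps: 7×(20200−16000) = 29400; 13×(20200−18000) = 28600.
Aggregate gap = $58,000.

$58,000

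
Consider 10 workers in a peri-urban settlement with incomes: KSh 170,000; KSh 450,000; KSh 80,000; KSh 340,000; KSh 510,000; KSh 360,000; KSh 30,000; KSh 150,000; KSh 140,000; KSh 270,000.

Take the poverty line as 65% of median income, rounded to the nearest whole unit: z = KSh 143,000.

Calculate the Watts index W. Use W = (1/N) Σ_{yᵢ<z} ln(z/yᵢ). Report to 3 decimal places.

0.216

Below the line: KSh 30,000, KSh 80,000, KSh 140,000 (q = 3 of N = 10).
Log shortfalls: ln(143000/30000) = 1.5616; ln(143000/80000) = 0.5808; ln(143000/140000) = 0.0212.
W = 2.163667 / 10 = 0.216.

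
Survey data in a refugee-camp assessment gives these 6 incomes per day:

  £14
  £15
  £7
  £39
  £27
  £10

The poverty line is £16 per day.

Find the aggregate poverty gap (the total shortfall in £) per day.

Poor units: £7, £10, £14, £15 (q = 4 of N = 6).
Individual gaps: 16−7 = 9; 16−10 = 6; 16−14 = 2; 16−15 = 1.
Aggregate gap = £18.

£18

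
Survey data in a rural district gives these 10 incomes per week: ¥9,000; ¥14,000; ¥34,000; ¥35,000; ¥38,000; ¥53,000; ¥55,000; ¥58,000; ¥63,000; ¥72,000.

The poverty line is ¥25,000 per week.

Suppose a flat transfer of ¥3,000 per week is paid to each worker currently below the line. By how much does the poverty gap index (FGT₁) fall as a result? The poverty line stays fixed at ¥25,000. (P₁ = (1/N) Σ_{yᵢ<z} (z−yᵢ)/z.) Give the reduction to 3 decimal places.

Before: below the line — ¥9,000, ¥14,000; poverty gap index (FGT₁) = 0.10800.
After the ¥3,000 transfer: below the line — ¥12,000, ¥17,000; poverty gap index (FGT₁) = 0.08400.
Reduction = 0.10800 − 0.08400 = 0.024.

0.024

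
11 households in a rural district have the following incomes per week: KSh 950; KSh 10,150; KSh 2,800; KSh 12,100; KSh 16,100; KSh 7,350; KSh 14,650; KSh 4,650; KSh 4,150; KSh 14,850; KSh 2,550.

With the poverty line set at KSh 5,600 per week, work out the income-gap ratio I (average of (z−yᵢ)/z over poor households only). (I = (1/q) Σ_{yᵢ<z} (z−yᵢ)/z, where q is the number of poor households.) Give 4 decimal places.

Incomes under z: KSh 950, KSh 2,550, KSh 2,800, KSh 4,150, KSh 4,650 (q = 5 of N = 11).
Relative gaps: 0.8304, 0.5446, 0.5000, 0.2589, 0.1696; sum = 2.303571.
I averages over the q = 5 poor units only: 2.303571 / 5 = 0.4607.

0.4607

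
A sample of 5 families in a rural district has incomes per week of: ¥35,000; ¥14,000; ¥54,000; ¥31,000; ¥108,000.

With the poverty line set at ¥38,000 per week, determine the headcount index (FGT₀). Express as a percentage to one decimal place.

60.0%

3 of the 5 families have income below ¥38,000.
H = 3/5 = 60.0%.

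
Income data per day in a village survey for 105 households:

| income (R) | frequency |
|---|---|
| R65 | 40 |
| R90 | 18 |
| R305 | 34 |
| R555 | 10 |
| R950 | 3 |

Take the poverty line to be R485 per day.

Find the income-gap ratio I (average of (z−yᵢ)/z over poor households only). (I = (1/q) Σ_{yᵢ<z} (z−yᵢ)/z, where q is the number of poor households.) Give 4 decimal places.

Incomes under z: 40×R65, 18×R90, 34×R305 (q = 92 of N = 105).
Shortfall ratios (z−y)/z: 0.8660 (×40), 0.8144 (×18), 0.3711 (×34); sum = 61.917526.
I averages over the q = 92 poor units only: 61.917526 / 92 = 0.6730.

0.6730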